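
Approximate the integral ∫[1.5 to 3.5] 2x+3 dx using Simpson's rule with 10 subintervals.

f(x) = 2x+3
a = 1.5, b = 3.5, n = 10
h = (b - a)/n = 0.200000

Simpson's rule: (h/3)[f(x₀) + 4f(x₁) + 2f(x₂) + ... + f(xₙ)]

x_0 = 1.5000, f(x_0) = 6.000000, coefficient = 1
x_1 = 1.7000, f(x_1) = 6.400000, coefficient = 4
x_2 = 1.9000, f(x_2) = 6.800000, coefficient = 2
x_3 = 2.1000, f(x_3) = 7.200000, coefficient = 4
x_4 = 2.3000, f(x_4) = 7.600000, coefficient = 2
x_5 = 2.5000, f(x_5) = 8.000000, coefficient = 4
x_6 = 2.7000, f(x_6) = 8.400000, coefficient = 2
x_7 = 2.9000, f(x_7) = 8.800000, coefficient = 4
x_8 = 3.1000, f(x_8) = 9.200000, coefficient = 2
x_9 = 3.3000, f(x_9) = 9.600000, coefficient = 4
x_10 = 3.5000, f(x_10) = 10.000000, coefficient = 1

I ≈ (0.200000/3) × 240.000000 = 16.000000
Exact value: 16.000000
Error: 0.000000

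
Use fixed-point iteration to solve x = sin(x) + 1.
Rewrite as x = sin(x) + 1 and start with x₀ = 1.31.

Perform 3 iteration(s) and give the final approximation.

Equation: x = sin(x) + 1
Fixed-point form: x = sin(x) + 1
x₀ = 1.31

x_1 = g(1.310000) = 1.966185
x_2 = g(1.966185) = 1.922847
x_3 = g(1.922847) = 1.938668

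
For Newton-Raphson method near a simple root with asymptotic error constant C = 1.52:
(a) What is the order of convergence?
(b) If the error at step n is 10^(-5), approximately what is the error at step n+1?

(a) Newton-Raphson has quadratic (order 2) convergence near simple roots.
    This means |e_{n+1}| ≈ C|e_n|².

(b) With |e_n| = 10^(-5) and C = 1.52:
    |e_{n+1}| ≈ 1.52 × (10^(-5))² = 1.52 × 10^(-10)

(a) 2 (quadratic); (b) |e_{n+1}| ≈ 1.520e-10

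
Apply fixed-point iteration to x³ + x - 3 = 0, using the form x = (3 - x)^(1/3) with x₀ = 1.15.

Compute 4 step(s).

Equation: x³ + x - 3 = 0
Fixed-point form: x = (3 - x)^(1/3)
x₀ = 1.15

x_1 = g(1.150000) = 1.227601
x_2 = g(1.227601) = 1.210191
x_3 = g(1.210191) = 1.214140
x_4 = g(1.214140) = 1.213247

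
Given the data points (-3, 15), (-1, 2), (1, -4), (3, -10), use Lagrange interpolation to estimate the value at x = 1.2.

Lagrange interpolation formula:
P(x) = Σ yᵢ × Lᵢ(x)
where Lᵢ(x) = Π_{j≠i} (x - xⱼ)/(xᵢ - xⱼ)

L_0(1.2) = (1.2 - (-1))/(-3 - (-1)) × (1.2 - 1)/(-3 - 1) × (1.2 - 3)/(-3 - 3) = 0.016500
L_1(1.2) = (1.2 - (-3))/(-1 - (-3)) × (1.2 - 1)/(-1 - 1) × (1.2 - 3)/(-1 - 3) = -0.094500
L_2(1.2) = (1.2 - (-3))/(1 - (-3)) × (1.2 - (-1))/(1 - (-1)) × (1.2 - 3)/(1 - 3) = 1.039500
L_3(1.2) = (1.2 - (-3))/(3 - (-3)) × (1.2 - (-1))/(3 - (-1)) × (1.2 - 1)/(3 - 1) = 0.038500

P(1.2) = 15×L_0(1.2) + 2×L_1(1.2) + (-4)×L_2(1.2) + (-10)×L_3(1.2)
P(1.2) = -4.484500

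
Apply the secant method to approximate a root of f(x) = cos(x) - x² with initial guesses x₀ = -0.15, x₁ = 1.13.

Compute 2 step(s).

f(x) = cos(x) - x²
x₀ = -0.15, x₁ = 1.13

Secant formula: x_{n+1} = x_n - f(x_n)(x_n - x_{n-1})/(f(x_n) - f(x_{n-1}))

Iteration 1:
  f(-0.150000) = 0.966271
  f(1.130000) = -0.850240
  x_2 = 1.130000 - (-0.850240)×(1.130000 - (-0.150000))/(-0.850240 - 0.966271)
       = 0.530880
Iteration 2:
  f(1.130000) = -0.850240
  f(0.530880) = 0.580528
  x_3 = 0.530880 - 0.580528×(0.530880 - 1.130000)/(0.580528 - (-0.850240))
       = 0.773971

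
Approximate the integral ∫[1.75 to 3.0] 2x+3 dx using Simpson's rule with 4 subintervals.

f(x) = 2x+3
a = 1.75, b = 3.0, n = 4
h = (b - a)/n = 0.312500

Simpson's rule: (h/3)[f(x₀) + 4f(x₁) + 2f(x₂) + ... + f(xₙ)]

x_0 = 1.7500, f(x_0) = 6.500000, coefficient = 1
x_1 = 2.0625, f(x_1) = 7.125000, coefficient = 4
x_2 = 2.3750, f(x_2) = 7.750000, coefficient = 2
x_3 = 2.6875, f(x_3) = 8.375000, coefficient = 4
x_4 = 3.0000, f(x_4) = 9.000000, coefficient = 1

I ≈ (0.312500/3) × 93.000000 = 9.687500
Exact value: 9.687500
Error: 0.000000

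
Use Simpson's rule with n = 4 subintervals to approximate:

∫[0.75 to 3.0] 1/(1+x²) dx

f(x) = 1/(1+x²)
a = 0.75, b = 3.0, n = 4
h = (b - a)/n = 0.562500

Simpson's rule: (h/3)[f(x₀) + 4f(x₁) + 2f(x₂) + ... + f(xₙ)]

x_0 = 0.7500, f(x_0) = 0.640000, coefficient = 1
x_1 = 1.3125, f(x_1) = 0.367288, coefficient = 4
x_2 = 1.8750, f(x_2) = 0.221453, coefficient = 2
x_3 = 2.4375, f(x_3) = 0.144063, coefficient = 4
x_4 = 3.0000, f(x_4) = 0.100000, coefficient = 1

I ≈ (0.562500/3) × 3.228312 = 0.605309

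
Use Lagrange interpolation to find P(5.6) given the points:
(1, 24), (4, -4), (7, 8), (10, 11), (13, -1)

Lagrange interpolation formula:
P(x) = Σ yᵢ × Lᵢ(x)
where Lᵢ(x) = Π_{j≠i} (x - xⱼ)/(xᵢ - xⱼ)

L_0(5.6) = (5.6 - 4)/(1 - 4) × (5.6 - 7)/(1 - 7) × (5.6 - 10)/(1 - 10) × (5.6 - 13)/(1 - 13) = -0.037518
L_1(5.6) = (5.6 - 1)/(4 - 1) × (5.6 - 7)/(4 - 7) × (5.6 - 10)/(4 - 10) × (5.6 - 13)/(4 - 13) = 0.431453
L_2(5.6) = (5.6 - 1)/(7 - 1) × (5.6 - 4)/(7 - 4) × (5.6 - 10)/(7 - 10) × (5.6 - 13)/(7 - 13) = 0.739635
L_3(5.6) = (5.6 - 1)/(10 - 1) × (5.6 - 4)/(10 - 4) × (5.6 - 7)/(10 - 7) × (5.6 - 13)/(10 - 13) = -0.156892
L_4(5.6) = (5.6 - 1)/(13 - 1) × (5.6 - 4)/(13 - 4) × (5.6 - 7)/(13 - 7) × (5.6 - 10)/(13 - 10) = 0.023322

P(5.6) = 24×L_0(5.6) + (-4)×L_1(5.6) + 8×L_2(5.6) + 11×L_3(5.6) + (-1)×L_4(5.6)
P(5.6) = 1.541702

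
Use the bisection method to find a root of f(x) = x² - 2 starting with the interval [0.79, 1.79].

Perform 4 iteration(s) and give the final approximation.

f(x) = x² - 2
Initial interval: [0.79, 1.79]

Iteration 1:
  c_1 = (0.790000 + 1.790000)/2 = 1.290000
  f(c_1) = f(1.290000) = -0.335900
  f(a) × f(c) ≥ 0, new interval: [1.290000, 1.790000]
Iteration 2:
  c_2 = (1.290000 + 1.790000)/2 = 1.540000
  f(c_2) = f(1.540000) = 0.371600
  f(a) × f(c) < 0, new interval: [1.290000, 1.540000]
Iteration 3:
  c_3 = (1.290000 + 1.540000)/2 = 1.415000
  f(c_3) = f(1.415000) = 0.002225
  f(a) × f(c) < 0, new interval: [1.290000, 1.415000]
Iteration 4:
  c_4 = (1.290000 + 1.415000)/2 = 1.352500
  f(c_4) = f(1.352500) = -0.170744
  f(a) × f(c) ≥ 0, new interval: [1.352500, 1.415000]

After 4 iteration(s), the approximation is c_4 = 1.352500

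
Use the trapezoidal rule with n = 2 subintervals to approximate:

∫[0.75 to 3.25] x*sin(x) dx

f(x) = x*sin(x)
a = 0.75, b = 3.25, n = 2
h = (b - a)/n = 1.250000

Trapezoidal rule: (h/2)[f(x₀) + 2f(x₁) + 2f(x₂) + ... + f(xₙ)]

x_0 = 0.7500, f(x_0) = 0.511229, coefficient = 1
x_1 = 2.0000, f(x_1) = 1.818595, coefficient = 2
x_2 = 3.2500, f(x_2) = -0.351634, coefficient = 1

I ≈ (1.250000/2) × 3.796785 = 2.372990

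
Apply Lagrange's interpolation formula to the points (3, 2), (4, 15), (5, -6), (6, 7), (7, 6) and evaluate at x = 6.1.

Lagrange interpolation formula:
P(x) = Σ yᵢ × Lᵢ(x)
where Lᵢ(x) = Π_{j≠i} (x - xⱼ)/(xᵢ - xⱼ)

L_0(6.1) = (6.1 - 4)/(3 - 4) × (6.1 - 5)/(3 - 5) × (6.1 - 6)/(3 - 6) × (6.1 - 7)/(3 - 7) = -0.008662
L_1(6.1) = (6.1 - 3)/(4 - 3) × (6.1 - 5)/(4 - 5) × (6.1 - 6)/(4 - 6) × (6.1 - 7)/(4 - 7) = 0.051150
L_2(6.1) = (6.1 - 3)/(5 - 3) × (6.1 - 4)/(5 - 4) × (6.1 - 6)/(5 - 6) × (6.1 - 7)/(5 - 7) = -0.146475
L_3(6.1) = (6.1 - 3)/(6 - 3) × (6.1 - 4)/(6 - 4) × (6.1 - 5)/(6 - 5) × (6.1 - 7)/(6 - 7) = 1.074150
L_4(6.1) = (6.1 - 3)/(7 - 3) × (6.1 - 4)/(7 - 4) × (6.1 - 5)/(7 - 5) × (6.1 - 6)/(7 - 6) = 0.029837

P(6.1) = 2×L_0(6.1) + 15×L_1(6.1) + (-6)×L_2(6.1) + 7×L_3(6.1) + 6×L_4(6.1)
P(6.1) = 9.326850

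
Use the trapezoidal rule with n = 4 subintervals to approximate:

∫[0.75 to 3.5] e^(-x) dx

f(x) = e^(-x)
a = 0.75, b = 3.5, n = 4
h = (b - a)/n = 0.687500

Trapezoidal rule: (h/2)[f(x₀) + 2f(x₁) + 2f(x₂) + ... + f(xₙ)]

x_0 = 0.7500, f(x_0) = 0.472367, coefficient = 1
x_1 = 1.4375, f(x_1) = 0.237521, coefficient = 2
x_2 = 2.1250, f(x_2) = 0.119433, coefficient = 2
x_3 = 2.8125, f(x_3) = 0.060055, coefficient = 2
x_4 = 3.5000, f(x_4) = 0.030197, coefficient = 1

I ≈ (0.687500/2) × 1.336581 = 0.459450
Exact value: 0.442169
Error: 0.017280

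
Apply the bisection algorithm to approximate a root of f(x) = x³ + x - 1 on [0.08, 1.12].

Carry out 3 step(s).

f(x) = x³ + x - 1
Initial interval: [0.08, 1.12]

Iteration 1:
  c_1 = (0.080000 + 1.120000)/2 = 0.600000
  f(c_1) = f(0.600000) = -0.184000
  f(a) × f(c) ≥ 0, new interval: [0.600000, 1.120000]
Iteration 2:
  c_2 = (0.600000 + 1.120000)/2 = 0.860000
  f(c_2) = f(0.860000) = 0.496056
  f(a) × f(c) < 0, new interval: [0.600000, 0.860000]
Iteration 3:
  c_3 = (0.600000 + 0.860000)/2 = 0.730000
  f(c_3) = f(0.730000) = 0.119017
  f(a) × f(c) < 0, new interval: [0.600000, 0.730000]

After 3 iteration(s), the approximation is c_3 = 0.730000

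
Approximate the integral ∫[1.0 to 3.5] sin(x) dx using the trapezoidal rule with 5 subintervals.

f(x) = sin(x)
a = 1.0, b = 3.5, n = 5
h = (b - a)/n = 0.500000

Trapezoidal rule: (h/2)[f(x₀) + 2f(x₁) + 2f(x₂) + ... + f(xₙ)]

x_0 = 1.0000, f(x_0) = 0.841471, coefficient = 1
x_1 = 1.5000, f(x_1) = 0.997495, coefficient = 2
x_2 = 2.0000, f(x_2) = 0.909297, coefficient = 2
x_3 = 2.5000, f(x_3) = 0.598472, coefficient = 2
x_4 = 3.0000, f(x_4) = 0.141120, coefficient = 2
x_5 = 3.5000, f(x_5) = -0.350783, coefficient = 1

I ≈ (0.500000/2) × 5.783457 = 1.445864
Exact value: 1.476759
Error: 0.030895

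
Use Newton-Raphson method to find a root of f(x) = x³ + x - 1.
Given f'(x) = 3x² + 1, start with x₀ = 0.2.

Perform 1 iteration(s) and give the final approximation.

f(x) = x³ + x - 1
f'(x) = 3x² + 1
x₀ = 0.2

Newton-Raphson formula: x_{n+1} = x_n - f(x_n)/f'(x_n)

Iteration 1:
  f(0.200000) = -0.792000
  f'(0.200000) = 1.120000
  x_1 = 0.200000 - (-0.792000)/1.120000 = 0.907143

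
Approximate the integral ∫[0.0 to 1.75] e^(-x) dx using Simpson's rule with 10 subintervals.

f(x) = e^(-x)
a = 0.0, b = 1.75, n = 10
h = (b - a)/n = 0.175000

Simpson's rule: (h/3)[f(x₀) + 4f(x₁) + 2f(x₂) + ... + f(xₙ)]

x_0 = 0.0000, f(x_0) = 1.000000, coefficient = 1
x_1 = 0.1750, f(x_1) = 0.839457, coefficient = 4
x_2 = 0.3500, f(x_2) = 0.704688, coefficient = 2
x_3 = 0.5250, f(x_3) = 0.591555, coefficient = 4
x_4 = 0.7000, f(x_4) = 0.496585, coefficient = 2
x_5 = 0.8750, f(x_5) = 0.416862, coefficient = 4
x_6 = 1.0500, f(x_6) = 0.349938, coefficient = 2
x_7 = 1.2250, f(x_7) = 0.293758, coefficient = 4
x_8 = 1.4000, f(x_8) = 0.246597, coefficient = 2
x_9 = 1.5750, f(x_9) = 0.207008, coefficient = 4
x_10 = 1.7500, f(x_10) = 0.173774, coefficient = 1

I ≈ (0.175000/3) × 14.163949 = 0.826230
Exact value: 0.826226
Error: 0.000004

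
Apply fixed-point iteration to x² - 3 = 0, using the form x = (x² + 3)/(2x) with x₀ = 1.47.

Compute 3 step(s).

Equation: x² - 3 = 0
Fixed-point form: x = (x² + 3)/(2x)
x₀ = 1.47

x_1 = g(1.470000) = 1.755408
x_2 = g(1.755408) = 1.732206
x_3 = g(1.732206) = 1.732051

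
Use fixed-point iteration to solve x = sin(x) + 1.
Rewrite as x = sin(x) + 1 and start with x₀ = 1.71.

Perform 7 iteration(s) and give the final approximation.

Equation: x = sin(x) + 1
Fixed-point form: x = sin(x) + 1
x₀ = 1.71

x_1 = g(1.710000) = 1.990327
x_2 = g(1.990327) = 1.913280
x_3 = g(1.913280) = 1.941923
x_4 = g(1.941923) = 1.931919
x_5 = g(1.931919) = 1.935501
x_6 = g(1.935501) = 1.934229
x_7 = g(1.934229) = 1.934682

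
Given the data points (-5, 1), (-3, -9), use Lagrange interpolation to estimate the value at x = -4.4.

Lagrange interpolation formula:
P(x) = Σ yᵢ × Lᵢ(x)
where Lᵢ(x) = Π_{j≠i} (x - xⱼ)/(xᵢ - xⱼ)

L_0(-4.4) = (-4.4 - (-3))/(-5 - (-3)) = 0.700000
L_1(-4.4) = (-4.4 - (-5))/(-3 - (-5)) = 0.300000

P(-4.4) = 1×L_0(-4.4) + (-9)×L_1(-4.4)
P(-4.4) = -2.000000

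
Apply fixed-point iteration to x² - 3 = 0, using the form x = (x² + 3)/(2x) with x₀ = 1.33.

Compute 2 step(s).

Equation: x² - 3 = 0
Fixed-point form: x = (x² + 3)/(2x)
x₀ = 1.33

x_1 = g(1.330000) = 1.792820
x_2 = g(1.792820) = 1.733081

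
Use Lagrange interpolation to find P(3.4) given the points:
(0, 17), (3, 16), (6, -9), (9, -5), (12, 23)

Lagrange interpolation formula:
P(x) = Σ yᵢ × Lᵢ(x)
where Lᵢ(x) = Π_{j≠i} (x - xⱼ)/(xᵢ - xⱼ)

L_0(3.4) = (3.4 - 3)/(0 - 3) × (3.4 - 6)/(0 - 6) × (3.4 - 9)/(0 - 9) × (3.4 - 12)/(0 - 12) = -0.025765
L_1(3.4) = (3.4 - 0)/(3 - 0) × (3.4 - 6)/(3 - 6) × (3.4 - 9)/(3 - 9) × (3.4 - 12)/(3 - 12) = 0.875997
L_2(3.4) = (3.4 - 0)/(6 - 0) × (3.4 - 3)/(6 - 3) × (3.4 - 9)/(6 - 9) × (3.4 - 12)/(6 - 12) = 0.202153
L_3(3.4) = (3.4 - 0)/(9 - 0) × (3.4 - 3)/(9 - 3) × (3.4 - 6)/(9 - 6) × (3.4 - 12)/(9 - 12) = -0.062571
L_4(3.4) = (3.4 - 0)/(12 - 0) × (3.4 - 3)/(12 - 3) × (3.4 - 6)/(12 - 6) × (3.4 - 9)/(12 - 9) = 0.010186

P(3.4) = 17×L_0(3.4) + 16×L_1(3.4) + (-9)×L_2(3.4) + (-5)×L_3(3.4) + 23×L_4(3.4)
P(3.4) = 12.305705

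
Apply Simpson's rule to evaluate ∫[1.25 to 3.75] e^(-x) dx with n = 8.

f(x) = e^(-x)
a = 1.25, b = 3.75, n = 8
h = (b - a)/n = 0.312500

Simpson's rule: (h/3)[f(x₀) + 4f(x₁) + 2f(x₂) + ... + f(xₙ)]

x_0 = 1.2500, f(x_0) = 0.286505, coefficient = 1
x_1 = 1.5625, f(x_1) = 0.209611, coefficient = 4
x_2 = 1.8750, f(x_2) = 0.153355, coefficient = 2
x_3 = 2.1875, f(x_3) = 0.112197, coefficient = 4
x_4 = 2.5000, f(x_4) = 0.082085, coefficient = 2
x_5 = 2.8125, f(x_5) = 0.060055, coefficient = 4
x_6 = 3.1250, f(x_6) = 0.043937, coefficient = 2
x_7 = 3.4375, f(x_7) = 0.032145, coefficient = 4
x_8 = 3.7500, f(x_8) = 0.023518, coefficient = 1

I ≈ (0.312500/3) × 2.524808 = 0.263001
Exact value: 0.262987
Error: 0.000014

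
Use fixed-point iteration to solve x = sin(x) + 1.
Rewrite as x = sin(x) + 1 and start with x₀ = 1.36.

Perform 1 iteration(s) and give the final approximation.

Equation: x = sin(x) + 1
Fixed-point form: x = sin(x) + 1
x₀ = 1.36

x_1 = g(1.360000) = 1.977865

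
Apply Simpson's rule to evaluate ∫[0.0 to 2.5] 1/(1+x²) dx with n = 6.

f(x) = 1/(1+x²)
a = 0.0, b = 2.5, n = 6
h = (b - a)/n = 0.416667

Simpson's rule: (h/3)[f(x₀) + 4f(x₁) + 2f(x₂) + ... + f(xₙ)]

x_0 = 0.0000, f(x_0) = 1.000000, coefficient = 1
x_1 = 0.4167, f(x_1) = 0.852071, coefficient = 4
x_2 = 0.8333, f(x_2) = 0.590164, coefficient = 2
x_3 = 1.2500, f(x_3) = 0.390244, coefficient = 4
x_4 = 1.6667, f(x_4) = 0.264706, coefficient = 2
x_5 = 2.0833, f(x_5) = 0.187256, coefficient = 4
x_6 = 2.5000, f(x_6) = 0.137931, coefficient = 1

I ≈ (0.416667/3) × 8.565955 = 1.189716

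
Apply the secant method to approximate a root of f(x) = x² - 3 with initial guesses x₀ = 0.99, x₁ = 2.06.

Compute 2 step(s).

f(x) = x² - 3
x₀ = 0.99, x₁ = 2.06

Secant formula: x_{n+1} = x_n - f(x_n)(x_n - x_{n-1})/(f(x_n) - f(x_{n-1}))

Iteration 1:
  f(0.990000) = -2.019900
  f(2.060000) = 1.243600
  x_2 = 2.060000 - 1.243600×(2.060000 - 0.990000)/(1.243600 - (-2.019900))
       = 1.652262
Iteration 2:
  f(2.060000) = 1.243600
  f(1.652262) = -0.270029
  x_3 = 1.652262 - (-0.270029)×(1.652262 - 2.060000)/(-0.270029 - 1.243600)
       = 1.725002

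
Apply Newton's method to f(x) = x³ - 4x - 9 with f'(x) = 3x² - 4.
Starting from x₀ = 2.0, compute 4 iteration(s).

f(x) = x³ - 4x - 9
f'(x) = 3x² - 4
x₀ = 2.0

Newton-Raphson formula: x_{n+1} = x_n - f(x_n)/f'(x_n)

Iteration 1:
  f(2.000000) = -9.000000
  f'(2.000000) = 8.000000
  x_1 = 2.000000 - (-9.000000)/8.000000 = 3.125000
Iteration 2:
  f(3.125000) = 9.017578
  f'(3.125000) = 25.296875
  x_2 = 3.125000 - 9.017578/25.296875 = 2.768530
Iteration 3:
  f(2.768530) = 1.145993
  f'(2.768530) = 18.994274
  x_3 = 2.768530 - 1.145993/18.994274 = 2.708196
Iteration 4:
  f(2.708196) = 0.030014
  f'(2.708196) = 18.002983
  x_4 = 2.708196 - 0.030014/18.002983 = 2.706529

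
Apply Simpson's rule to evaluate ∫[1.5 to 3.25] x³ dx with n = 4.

f(x) = x³
a = 1.5, b = 3.25, n = 4
h = (b - a)/n = 0.437500

Simpson's rule: (h/3)[f(x₀) + 4f(x₁) + 2f(x₂) + ... + f(xₙ)]

x_0 = 1.5000, f(x_0) = 3.375000, coefficient = 1
x_1 = 1.9375, f(x_1) = 7.273193, coefficient = 4
x_2 = 2.3750, f(x_2) = 13.396484, coefficient = 2
x_3 = 2.8125, f(x_3) = 22.247314, coefficient = 4
x_4 = 3.2500, f(x_4) = 34.328125, coefficient = 1

I ≈ (0.437500/3) × 182.578125 = 26.625977
Exact value: 26.625977
Error: 0.000000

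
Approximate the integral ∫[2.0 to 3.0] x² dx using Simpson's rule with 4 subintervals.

f(x) = x²
a = 2.0, b = 3.0, n = 4
h = (b - a)/n = 0.250000

Simpson's rule: (h/3)[f(x₀) + 4f(x₁) + 2f(x₂) + ... + f(xₙ)]

x_0 = 2.0000, f(x_0) = 4.000000, coefficient = 1
x_1 = 2.2500, f(x_1) = 5.062500, coefficient = 4
x_2 = 2.5000, f(x_2) = 6.250000, coefficient = 2
x_3 = 2.7500, f(x_3) = 7.562500, coefficient = 4
x_4 = 3.0000, f(x_4) = 9.000000, coefficient = 1

I ≈ (0.250000/3) × 76.000000 = 6.333333
Exact value: 6.333333
Error: 0.000000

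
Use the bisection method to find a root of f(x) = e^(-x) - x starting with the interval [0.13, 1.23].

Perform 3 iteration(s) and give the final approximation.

f(x) = e^(-x) - x
Initial interval: [0.13, 1.23]

Iteration 1:
  c_1 = (0.130000 + 1.230000)/2 = 0.680000
  f(c_1) = f(0.680000) = -0.173383
  f(a) × f(c) < 0, new interval: [0.130000, 0.680000]
Iteration 2:
  c_2 = (0.130000 + 0.680000)/2 = 0.405000
  f(c_2) = f(0.405000) = 0.261977
  f(a) × f(c) ≥ 0, new interval: [0.405000, 0.680000]
Iteration 3:
  c_3 = (0.405000 + 0.680000)/2 = 0.542500
  f(c_3) = f(0.542500) = 0.038793
  f(a) × f(c) ≥ 0, new interval: [0.542500, 0.680000]

After 3 iteration(s), the approximation is c_3 = 0.542500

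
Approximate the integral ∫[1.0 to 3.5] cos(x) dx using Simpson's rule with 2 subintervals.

f(x) = cos(x)
a = 1.0, b = 3.5, n = 2
h = (b - a)/n = 1.250000

Simpson's rule: (h/3)[f(x₀) + 4f(x₁) + 2f(x₂) + ... + f(xₙ)]

x_0 = 1.0000, f(x_0) = 0.540302, coefficient = 1
x_1 = 2.2500, f(x_1) = -0.628174, coefficient = 4
x_2 = 3.5000, f(x_2) = -0.936457, coefficient = 1

I ≈ (1.250000/3) × -2.908849 = -1.212020
Exact value: -1.192254
Error: 0.019766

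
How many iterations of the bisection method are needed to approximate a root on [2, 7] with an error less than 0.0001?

We need (b-a)/2^n ≤ 0.0001
(7 - 2)/2^n ≤ 0.0001
5/2^n ≤ 0.0001
2^n ≥ 50000
n ≥ log₂(50000) = 15.61
n ≥ 16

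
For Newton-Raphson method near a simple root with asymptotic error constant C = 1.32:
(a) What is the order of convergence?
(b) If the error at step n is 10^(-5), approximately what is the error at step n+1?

(a) Newton-Raphson has quadratic (order 2) convergence near simple roots.
    This means |e_{n+1}| ≈ C|e_n|².

(b) With |e_n| = 10^(-5) and C = 1.32:
    |e_{n+1}| ≈ 1.32 × (10^(-5))² = 1.32 × 10^(-10)

(a) 2 (quadratic); (b) |e_{n+1}| ≈ 1.320e-10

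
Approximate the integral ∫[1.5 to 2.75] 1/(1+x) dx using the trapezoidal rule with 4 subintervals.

f(x) = 1/(1+x)
a = 1.5, b = 2.75, n = 4
h = (b - a)/n = 0.312500

Trapezoidal rule: (h/2)[f(x₀) + 2f(x₁) + 2f(x₂) + ... + f(xₙ)]

x_0 = 1.5000, f(x_0) = 0.400000, coefficient = 1
x_1 = 1.8125, f(x_1) = 0.355556, coefficient = 2
x_2 = 2.1250, f(x_2) = 0.320000, coefficient = 2
x_3 = 2.4375, f(x_3) = 0.290909, coefficient = 2
x_4 = 2.7500, f(x_4) = 0.266667, coefficient = 1

I ≈ (0.312500/2) × 2.599596 = 0.406187
Exact value: 0.405465
Error: 0.000722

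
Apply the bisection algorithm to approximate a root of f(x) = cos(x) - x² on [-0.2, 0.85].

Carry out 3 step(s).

f(x) = cos(x) - x²
Initial interval: [-0.2, 0.85]

Iteration 1:
  c_1 = (-0.200000 + 0.850000)/2 = 0.325000
  f(c_1) = f(0.325000) = 0.842026
  f(a) × f(c) ≥ 0, new interval: [0.325000, 0.850000]
Iteration 2:
  c_2 = (0.325000 + 0.850000)/2 = 0.587500
  f(c_2) = f(0.587500) = 0.487173
  f(a) × f(c) ≥ 0, new interval: [0.587500, 0.850000]
Iteration 3:
  c_3 = (0.587500 + 0.850000)/2 = 0.718750
  f(c_3) = f(0.718750) = 0.236028
  f(a) × f(c) ≥ 0, new interval: [0.718750, 0.850000]

After 3 iteration(s), the approximation is c_3 = 0.718750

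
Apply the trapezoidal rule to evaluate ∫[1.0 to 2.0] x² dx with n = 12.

f(x) = x²
a = 1.0, b = 2.0, n = 12
h = (b - a)/n = 0.083333

Trapezoidal rule: (h/2)[f(x₀) + 2f(x₁) + 2f(x₂) + ... + f(xₙ)]

x_0 = 1.0000, f(x_0) = 1.000000, coefficient = 1
x_1 = 1.0833, f(x_1) = 1.173611, coefficient = 2
x_2 = 1.1667, f(x_2) = 1.361111, coefficient = 2
x_3 = 1.2500, f(x_3) = 1.562500, coefficient = 2
x_4 = 1.3333, f(x_4) = 1.777778, coefficient = 2
x_5 = 1.4167, f(x_5) = 2.006944, coefficient = 2
x_6 = 1.5000, f(x_6) = 2.250000, coefficient = 2
x_7 = 1.5833, f(x_7) = 2.506944, coefficient = 2
x_8 = 1.6667, f(x_8) = 2.777778, coefficient = 2
x_9 = 1.7500, f(x_9) = 3.062500, coefficient = 2
x_10 = 1.8333, f(x_10) = 3.361111, coefficient = 2
x_11 = 1.9167, f(x_11) = 3.673611, coefficient = 2
x_12 = 2.0000, f(x_12) = 4.000000, coefficient = 1

I ≈ (0.083333/2) × 56.027778 = 2.334491
Exact value: 2.333333
Error: 0.001157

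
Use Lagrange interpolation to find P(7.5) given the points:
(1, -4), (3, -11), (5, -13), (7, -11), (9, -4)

Lagrange interpolation formula:
P(x) = Σ yᵢ × Lᵢ(x)
where Lᵢ(x) = Π_{j≠i} (x - xⱼ)/(xᵢ - xⱼ)

L_0(7.5) = (7.5 - 3)/(1 - 3) × (7.5 - 5)/(1 - 5) × (7.5 - 7)/(1 - 7) × (7.5 - 9)/(1 - 9) = -0.021973
L_1(7.5) = (7.5 - 1)/(3 - 1) × (7.5 - 5)/(3 - 5) × (7.5 - 7)/(3 - 7) × (7.5 - 9)/(3 - 9) = 0.126953
L_2(7.5) = (7.5 - 1)/(5 - 1) × (7.5 - 3)/(5 - 3) × (7.5 - 7)/(5 - 7) × (7.5 - 9)/(5 - 9) = -0.342773
L_3(7.5) = (7.5 - 1)/(7 - 1) × (7.5 - 3)/(7 - 3) × (7.5 - 5)/(7 - 5) × (7.5 - 9)/(7 - 9) = 1.142578
L_4(7.5) = (7.5 - 1)/(9 - 1) × (7.5 - 3)/(9 - 3) × (7.5 - 5)/(9 - 5) × (7.5 - 7)/(9 - 7) = 0.095215

P(7.5) = (-4)×L_0(7.5) + (-11)×L_1(7.5) + (-13)×L_2(7.5) + (-11)×L_3(7.5) + (-4)×L_4(7.5)
P(7.5) = -9.801758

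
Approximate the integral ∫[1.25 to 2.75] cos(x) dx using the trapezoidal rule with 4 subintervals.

f(x) = cos(x)
a = 1.25, b = 2.75, n = 4
h = (b - a)/n = 0.375000

Trapezoidal rule: (h/2)[f(x₀) + 2f(x₁) + 2f(x₂) + ... + f(xₙ)]

x_0 = 1.2500, f(x_0) = 0.315322, coefficient = 1
x_1 = 1.6250, f(x_1) = -0.054177, coefficient = 2
x_2 = 2.0000, f(x_2) = -0.416147, coefficient = 2
x_3 = 2.3750, f(x_3) = -0.720278, coefficient = 2
x_4 = 2.7500, f(x_4) = -0.924302, coefficient = 1

I ≈ (0.375000/2) × -2.990185 = -0.560660
Exact value: -0.567324
Error: 0.006664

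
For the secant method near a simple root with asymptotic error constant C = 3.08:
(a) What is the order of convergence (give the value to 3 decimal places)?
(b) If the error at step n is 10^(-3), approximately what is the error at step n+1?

(a) Secant method has superlinear convergence with order φ = (1+√5)/2 ≈ 1.618.
    This means |e_{n+1}| ≈ C|e_n|^1.618.

(b) With |e_n| = 10^(-3) and C = 3.08:
    |e_{n+1}| ≈ 3.08 × (10^(-3))^1.618 = 3.08 × 10^(-4.85)

(a) ≈ 1.618 (golden ratio); (b) |e_{n+1}| ≈ 4.310e-05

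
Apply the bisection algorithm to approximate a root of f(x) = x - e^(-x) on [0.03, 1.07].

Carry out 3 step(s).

f(x) = x - e^(-x)
Initial interval: [0.03, 1.07]

Iteration 1:
  c_1 = (0.030000 + 1.070000)/2 = 0.550000
  f(c_1) = f(0.550000) = -0.026950
  f(a) × f(c) ≥ 0, new interval: [0.550000, 1.070000]
Iteration 2:
  c_2 = (0.550000 + 1.070000)/2 = 0.810000
  f(c_2) = f(0.810000) = 0.365142
  f(a) × f(c) < 0, new interval: [0.550000, 0.810000]
Iteration 3:
  c_3 = (0.550000 + 0.810000)/2 = 0.680000
  f(c_3) = f(0.680000) = 0.173383
  f(a) × f(c) < 0, new interval: [0.550000, 0.680000]

After 3 iteration(s), the approximation is c_3 = 0.680000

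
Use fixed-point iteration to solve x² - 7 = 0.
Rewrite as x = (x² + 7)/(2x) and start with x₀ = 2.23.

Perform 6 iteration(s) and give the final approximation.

Equation: x² - 7 = 0
Fixed-point form: x = (x² + 7)/(2x)
x₀ = 2.23

x_1 = g(2.230000) = 2.684507
x_2 = g(2.684507) = 2.646031
x_3 = g(2.646031) = 2.645751
x_4 = g(2.645751) = 2.645751
x_5 = g(2.645751) = 2.645751
x_6 = g(2.645751) = 2.645751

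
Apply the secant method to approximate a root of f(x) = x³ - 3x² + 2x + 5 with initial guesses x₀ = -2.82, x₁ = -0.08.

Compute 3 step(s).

f(x) = x³ - 3x² + 2x + 5
x₀ = -2.82, x₁ = -0.08

Secant formula: x_{n+1} = x_n - f(x_n)(x_n - x_{n-1})/(f(x_n) - f(x_{n-1}))

Iteration 1:
  f(-2.820000) = -46.922968
  f(-0.080000) = 4.820288
  x_2 = -0.080000 - 4.820288×(-0.080000 - (-2.820000))/(4.820288 - (-46.922968))
       = -0.335252
Iteration 2:
  f(-0.080000) = 4.820288
  f(-0.335252) = 3.954632
  x_3 = -0.335252 - 3.954632×(-0.335252 - (-0.080000))/(3.954632 - 4.820288)
       = -1.501339
Iteration 3:
  f(-0.335252) = 3.954632
  f(-1.501339) = -8.148778
  x_4 = -1.501339 - (-8.148778)×(-1.501339 - (-0.335252))/(-8.148778 - 3.954632)
       = -0.716256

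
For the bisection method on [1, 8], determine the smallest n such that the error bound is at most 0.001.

We need (b-a)/2^n ≤ 0.001
(8 - 1)/2^n ≤ 0.001
7/2^n ≤ 0.001
2^n ≥ 7000
n ≥ log₂(7000) = 12.77
n ≥ 13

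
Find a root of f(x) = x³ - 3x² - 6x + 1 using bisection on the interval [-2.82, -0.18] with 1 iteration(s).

f(x) = x³ - 3x² - 6x + 1
Initial interval: [-2.82, -0.18]

Iteration 1:
  c_1 = (-2.820000 + (-0.180000))/2 = -1.500000
  f(c_1) = f(-1.500000) = -0.125000
  f(a) × f(c) ≥ 0, new interval: [-1.500000, -0.180000]

After 1 iteration(s), the approximation is c_1 = -1.500000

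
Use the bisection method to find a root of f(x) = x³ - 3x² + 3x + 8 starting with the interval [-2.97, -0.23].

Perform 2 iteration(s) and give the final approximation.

f(x) = x³ - 3x² + 3x + 8
Initial interval: [-2.97, -0.23]

Iteration 1:
  c_1 = (-2.970000 + (-0.230000))/2 = -1.600000
  f(c_1) = f(-1.600000) = -8.576000
  f(a) × f(c) ≥ 0, new interval: [-1.600000, -0.230000]
Iteration 2:
  c_2 = (-1.600000 + (-0.230000))/2 = -0.915000
  f(c_2) = f(-0.915000) = 1.977264
  f(a) × f(c) < 0, new interval: [-1.600000, -0.915000]

After 2 iteration(s), the approximation is c_2 = -0.915000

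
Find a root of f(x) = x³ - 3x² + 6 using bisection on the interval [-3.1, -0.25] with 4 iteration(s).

f(x) = x³ - 3x² + 6
Initial interval: [-3.1, -0.25]

Iteration 1:
  c_1 = (-3.100000 + (-0.250000))/2 = -1.675000
  f(c_1) = f(-1.675000) = -7.116297
  f(a) × f(c) ≥ 0, new interval: [-1.675000, -0.250000]
Iteration 2:
  c_2 = (-1.675000 + (-0.250000))/2 = -0.962500
  f(c_2) = f(-0.962500) = 2.329115
  f(a) × f(c) < 0, new interval: [-1.675000, -0.962500]
Iteration 3:
  c_3 = (-1.675000 + (-0.962500))/2 = -1.318750
  f(c_3) = f(-1.318750) = -1.510745
  f(a) × f(c) ≥ 0, new interval: [-1.318750, -0.962500]
Iteration 4:
  c_4 = (-1.318750 + (-0.962500))/2 = -1.140625
  f(c_4) = f(-1.140625) = 0.612942
  f(a) × f(c) < 0, new interval: [-1.318750, -1.140625]

After 4 iteration(s), the approximation is c_4 = -1.140625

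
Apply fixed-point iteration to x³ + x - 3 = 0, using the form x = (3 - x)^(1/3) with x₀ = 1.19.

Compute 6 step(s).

Equation: x³ + x - 3 = 0
Fixed-point form: x = (3 - x)^(1/3)
x₀ = 1.19

x_1 = g(1.190000) = 1.218689
x_2 = g(1.218689) = 1.212216
x_3 = g(1.212216) = 1.213682
x_4 = g(1.213682) = 1.213350
x_5 = g(1.213350) = 1.213426
x_6 = g(1.213426) = 1.213409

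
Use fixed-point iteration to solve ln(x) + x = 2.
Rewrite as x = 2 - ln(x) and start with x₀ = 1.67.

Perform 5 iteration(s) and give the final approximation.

Equation: ln(x) + x = 2
Fixed-point form: x = 2 - ln(x)
x₀ = 1.67

x_1 = g(1.670000) = 1.487176
x_2 = g(1.487176) = 1.603121
x_3 = g(1.603121) = 1.528048
x_4 = g(1.528048) = 1.576009
x_5 = g(1.576009) = 1.545104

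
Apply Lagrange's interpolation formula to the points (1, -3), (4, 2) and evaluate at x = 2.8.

Lagrange interpolation formula:
P(x) = Σ yᵢ × Lᵢ(x)
where Lᵢ(x) = Π_{j≠i} (x - xⱼ)/(xᵢ - xⱼ)

L_0(2.8) = (2.8 - 4)/(1 - 4) = 0.400000
L_1(2.8) = (2.8 - 1)/(4 - 1) = 0.600000

P(2.8) = (-3)×L_0(2.8) + 2×L_1(2.8)
P(2.8) = 0.000000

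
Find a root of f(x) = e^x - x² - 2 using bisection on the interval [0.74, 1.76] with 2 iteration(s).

f(x) = e^x - x² - 2
Initial interval: [0.74, 1.76]

Iteration 1:
  c_1 = (0.740000 + 1.760000)/2 = 1.250000
  f(c_1) = f(1.250000) = -0.072157
  f(a) × f(c) ≥ 0, new interval: [1.250000, 1.760000]
Iteration 2:
  c_2 = (1.250000 + 1.760000)/2 = 1.505000
  f(c_2) = f(1.505000) = 0.239129
  f(a) × f(c) < 0, new interval: [1.250000, 1.505000]

After 2 iteration(s), the approximation is c_2 = 1.505000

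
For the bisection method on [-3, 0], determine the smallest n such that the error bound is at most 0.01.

We need (b-a)/2^n ≤ 0.01
(0 - (-3))/2^n ≤ 0.01
3/2^n ≤ 0.01
2^n ≥ 300
n ≥ log₂(300) = 8.23
n ≥ 9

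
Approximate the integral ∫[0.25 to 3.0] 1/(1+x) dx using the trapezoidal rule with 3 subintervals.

f(x) = 1/(1+x)
a = 0.25, b = 3.0, n = 3
h = (b - a)/n = 0.916667

Trapezoidal rule: (h/2)[f(x₀) + 2f(x₁) + 2f(x₂) + ... + f(xₙ)]

x_0 = 0.2500, f(x_0) = 0.800000, coefficient = 1
x_1 = 1.1667, f(x_1) = 0.461538, coefficient = 2
x_2 = 2.0833, f(x_2) = 0.324324, coefficient = 2
x_3 = 3.0000, f(x_3) = 0.250000, coefficient = 1

I ≈ (0.916667/2) × 2.621726 = 1.201624
Exact value: 1.163151
Error: 0.038473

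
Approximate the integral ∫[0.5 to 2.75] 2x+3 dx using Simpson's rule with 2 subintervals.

f(x) = 2x+3
a = 0.5, b = 2.75, n = 2
h = (b - a)/n = 1.125000

Simpson's rule: (h/3)[f(x₀) + 4f(x₁) + 2f(x₂) + ... + f(xₙ)]

x_0 = 0.5000, f(x_0) = 4.000000, coefficient = 1
x_1 = 1.6250, f(x_1) = 6.250000, coefficient = 4
x_2 = 2.7500, f(x_2) = 8.500000, coefficient = 1

I ≈ (1.125000/3) × 37.500000 = 14.062500
Exact value: 14.062500
Error: 0.000000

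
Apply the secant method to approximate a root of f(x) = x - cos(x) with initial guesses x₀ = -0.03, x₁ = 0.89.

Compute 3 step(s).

f(x) = x - cos(x)
x₀ = -0.03, x₁ = 0.89

Secant formula: x_{n+1} = x_n - f(x_n)(x_n - x_{n-1})/(f(x_n) - f(x_{n-1}))

Iteration 1:
  f(-0.030000) = -1.029550
  f(0.890000) = 0.260588
  x_2 = 0.890000 - 0.260588×(0.890000 - (-0.030000))/(0.260588 - (-1.029550))
       = 0.704174
Iteration 2:
  f(0.890000) = 0.260588
  f(0.704174) = -0.057972
  x_3 = 0.704174 - (-0.057972)×(0.704174 - 0.890000)/(-0.057972 - 0.260588)
       = 0.737991
Iteration 3:
  f(0.704174) = -0.057972
  f(0.737991) = -0.001830
  x_4 = 0.737991 - (-0.001830)×(0.737991 - 0.704174)/(-0.001830 - (-0.057972))
       = 0.739094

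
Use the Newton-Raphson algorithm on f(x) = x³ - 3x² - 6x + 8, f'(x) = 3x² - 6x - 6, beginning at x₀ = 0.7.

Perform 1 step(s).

f(x) = x³ - 3x² - 6x + 8
f'(x) = 3x² - 6x - 6
x₀ = 0.7

Newton-Raphson formula: x_{n+1} = x_n - f(x_n)/f'(x_n)

Iteration 1:
  f(0.700000) = 2.673000
  f'(0.700000) = -8.730000
  x_1 = 0.700000 - 2.673000/(-8.730000) = 1.006186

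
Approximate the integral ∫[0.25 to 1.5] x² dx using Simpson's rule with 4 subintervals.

f(x) = x²
a = 0.25, b = 1.5, n = 4
h = (b - a)/n = 0.312500

Simpson's rule: (h/3)[f(x₀) + 4f(x₁) + 2f(x₂) + ... + f(xₙ)]

x_0 = 0.2500, f(x_0) = 0.062500, coefficient = 1
x_1 = 0.5625, f(x_1) = 0.316406, coefficient = 4
x_2 = 0.8750, f(x_2) = 0.765625, coefficient = 2
x_3 = 1.1875, f(x_3) = 1.410156, coefficient = 4
x_4 = 1.5000, f(x_4) = 2.250000, coefficient = 1

I ≈ (0.312500/3) × 10.750000 = 1.119792
Exact value: 1.119792
Error: 0.000000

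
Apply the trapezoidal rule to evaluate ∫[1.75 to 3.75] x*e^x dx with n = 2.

f(x) = x*e^x
a = 1.75, b = 3.75, n = 2
h = (b - a)/n = 1.000000

Trapezoidal rule: (h/2)[f(x₀) + 2f(x₁) + 2f(x₂) + ... + f(xₙ)]

x_0 = 1.7500, f(x_0) = 10.070555, coefficient = 1
x_1 = 2.7500, f(x_1) = 43.017238, coefficient = 2
x_2 = 3.7500, f(x_2) = 159.454058, coefficient = 1

I ≈ (1.000000/2) × 255.559088 = 127.779544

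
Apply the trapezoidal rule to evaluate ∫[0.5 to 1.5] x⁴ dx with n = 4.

f(x) = x⁴
a = 0.5, b = 1.5, n = 4
h = (b - a)/n = 0.250000

Trapezoidal rule: (h/2)[f(x₀) + 2f(x₁) + 2f(x₂) + ... + f(xₙ)]

x_0 = 0.5000, f(x_0) = 0.062500, coefficient = 1
x_1 = 0.7500, f(x_1) = 0.316406, coefficient = 2
x_2 = 1.0000, f(x_2) = 1.000000, coefficient = 2
x_3 = 1.2500, f(x_3) = 2.441406, coefficient = 2
x_4 = 1.5000, f(x_4) = 5.062500, coefficient = 1

I ≈ (0.250000/2) × 12.640625 = 1.580078
Exact value: 1.512500
Error: 0.067578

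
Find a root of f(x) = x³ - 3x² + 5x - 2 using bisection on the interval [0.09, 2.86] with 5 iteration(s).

f(x) = x³ - 3x² + 5x - 2
Initial interval: [0.09, 2.86]

Iteration 1:
  c_1 = (0.090000 + 2.860000)/2 = 1.475000
  f(c_1) = f(1.475000) = 2.057172
  f(a) × f(c) < 0, new interval: [0.090000, 1.475000]
Iteration 2:
  c_2 = (0.090000 + 1.475000)/2 = 0.782500
  f(c_2) = f(0.782500) = 0.554711
  f(a) × f(c) < 0, new interval: [0.090000, 0.782500]
Iteration 3:
  c_3 = (0.090000 + 0.782500)/2 = 0.436250
  f(c_3) = f(0.436250) = -0.306668
  f(a) × f(c) ≥ 0, new interval: [0.436250, 0.782500]
Iteration 4:
  c_4 = (0.436250 + 0.782500)/2 = 0.609375
  f(c_4) = f(0.609375) = 0.159145
  f(a) × f(c) < 0, new interval: [0.436250, 0.609375]
Iteration 5:
  c_5 = (0.436250 + 0.609375)/2 = 0.522813
  f(c_5) = f(0.522813) = -0.063034
  f(a) × f(c) ≥ 0, new interval: [0.522813, 0.609375]

After 5 iteration(s), the approximation is c_5 = 0.522813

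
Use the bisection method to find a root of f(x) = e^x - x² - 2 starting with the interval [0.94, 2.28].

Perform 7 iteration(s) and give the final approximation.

f(x) = e^x - x² - 2
Initial interval: [0.94, 2.28]

Iteration 1:
  c_1 = (0.940000 + 2.280000)/2 = 1.610000
  f(c_1) = f(1.610000) = 0.410711
  f(a) × f(c) < 0, new interval: [0.940000, 1.610000]
Iteration 2:
  c_2 = (0.940000 + 1.610000)/2 = 1.275000
  f(c_2) = f(1.275000) = -0.046924
  f(a) × f(c) ≥ 0, new interval: [1.275000, 1.610000]
Iteration 3:
  c_3 = (1.275000 + 1.610000)/2 = 1.442500
  f(c_3) = f(1.442500) = 0.150455
  f(a) × f(c) < 0, new interval: [1.275000, 1.442500]
Iteration 4:
  c_4 = (1.275000 + 1.442500)/2 = 1.358750
  f(c_4) = f(1.358750) = 0.045125
  f(a) × f(c) < 0, new interval: [1.275000, 1.358750]
Iteration 5:
  c_5 = (1.275000 + 1.358750)/2 = 1.316875
  f(c_5) = f(1.316875) = -0.002418
  f(a) × f(c) ≥ 0, new interval: [1.316875, 1.358750]
Iteration 6:
  c_6 = (1.316875 + 1.358750)/2 = 1.337813
  f(c_6) = f(1.337813) = 0.020956
  f(a) × f(c) < 0, new interval: [1.316875, 1.337813]
Iteration 7:
  c_7 = (1.316875 + 1.337813)/2 = 1.327344
  f(c_7) = f(1.327344) = 0.009172
  f(a) × f(c) < 0, new interval: [1.316875, 1.327344]

After 7 iteration(s), the approximation is c_7 = 1.327344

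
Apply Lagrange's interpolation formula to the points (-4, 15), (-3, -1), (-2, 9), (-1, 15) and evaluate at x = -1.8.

Lagrange interpolation formula:
P(x) = Σ yᵢ × Lᵢ(x)
where Lᵢ(x) = Π_{j≠i} (x - xⱼ)/(xᵢ - xⱼ)

L_0(-1.8) = (-1.8 - (-3))/(-4 - (-3)) × (-1.8 - (-2))/(-4 - (-2)) × (-1.8 - (-1))/(-4 - (-1)) = 0.032000
L_1(-1.8) = (-1.8 - (-4))/(-3 - (-4)) × (-1.8 - (-2))/(-3 - (-2)) × (-1.8 - (-1))/(-3 - (-1)) = -0.176000
L_2(-1.8) = (-1.8 - (-4))/(-2 - (-4)) × (-1.8 - (-3))/(-2 - (-3)) × (-1.8 - (-1))/(-2 - (-1)) = 1.056000
L_3(-1.8) = (-1.8 - (-4))/(-1 - (-4)) × (-1.8 - (-3))/(-1 - (-3)) × (-1.8 - (-2))/(-1 - (-2)) = 0.088000

P(-1.8) = 15×L_0(-1.8) + (-1)×L_1(-1.8) + 9×L_2(-1.8) + 15×L_3(-1.8)
P(-1.8) = 11.480000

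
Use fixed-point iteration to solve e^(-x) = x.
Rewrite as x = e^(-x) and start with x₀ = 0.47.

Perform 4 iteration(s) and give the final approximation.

Equation: e^(-x) = x
Fixed-point form: x = e^(-x)
x₀ = 0.47

x_1 = g(0.470000) = 0.625002
x_2 = g(0.625002) = 0.535260
x_3 = g(0.535260) = 0.585517
x_4 = g(0.585517) = 0.556818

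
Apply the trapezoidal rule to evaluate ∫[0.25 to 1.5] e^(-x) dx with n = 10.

f(x) = e^(-x)
a = 0.25, b = 1.5, n = 10
h = (b - a)/n = 0.125000

Trapezoidal rule: (h/2)[f(x₀) + 2f(x₁) + 2f(x₂) + ... + f(xₙ)]

x_0 = 0.2500, f(x_0) = 0.778801, coefficient = 1
x_1 = 0.3750, f(x_1) = 0.687289, coefficient = 2
x_2 = 0.5000, f(x_2) = 0.606531, coefficient = 2
x_3 = 0.6250, f(x_3) = 0.535261, coefficient = 2
x_4 = 0.7500, f(x_4) = 0.472367, coefficient = 2
x_5 = 0.8750, f(x_5) = 0.416862, coefficient = 2
x_6 = 1.0000, f(x_6) = 0.367879, coefficient = 2
x_7 = 1.1250, f(x_7) = 0.324652, coefficient = 2
x_8 = 1.2500, f(x_8) = 0.286505, coefficient = 2
x_9 = 1.3750, f(x_9) = 0.252840, coefficient = 2
x_10 = 1.5000, f(x_10) = 0.223130, coefficient = 1

I ≈ (0.125000/2) × 8.902303 = 0.556394
Exact value: 0.555671
Error: 0.000723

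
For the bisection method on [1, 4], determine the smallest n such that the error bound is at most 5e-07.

We need (b-a)/2^n ≤ 5e-07
(4 - 1)/2^n ≤ 5e-07
3/2^n ≤ 5e-07
2^n ≥ 6000000
n ≥ log₂(6000000) = 22.52
n ≥ 23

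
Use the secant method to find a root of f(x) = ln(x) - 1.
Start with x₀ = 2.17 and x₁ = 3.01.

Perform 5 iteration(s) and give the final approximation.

f(x) = ln(x) - 1
x₀ = 2.17, x₁ = 3.01

Secant formula: x_{n+1} = x_n - f(x_n)(x_n - x_{n-1})/(f(x_n) - f(x_{n-1}))

Iteration 1:
  f(2.170000) = -0.225273
  f(3.010000) = 0.101940
  x_2 = 3.010000 - 0.101940×(3.010000 - 2.170000)/(0.101940 - (-0.225273))
       = 2.748306
Iteration 2:
  f(3.010000) = 0.101940
  f(2.748306) = 0.010985
  x_3 = 2.748306 - 0.010985×(2.748306 - 3.010000)/(0.010985 - 0.101940)
       = 2.716701
Iteration 3:
  f(2.748306) = 0.010985
  f(2.716701) = -0.000582
  x_4 = 2.716701 - (-0.000582)×(2.716701 - 2.748306)/(-0.000582 - 0.010985)
       = 2.718291
Iteration 4:
  f(2.716701) = -0.000582
  f(2.718291) = 0.000003
  x_5 = 2.718291 - 0.000003×(2.718291 - 2.716701)/(0.000003 - (-0.000582))
       = 2.718282
Iteration 5:
  f(2.718291) = 0.000003
  f(2.718282) = 0.000000
  x_6 = 2.718282 - 0.000000×(2.718282 - 2.718291)/(0.000000 - 0.000003)
       = 2.718282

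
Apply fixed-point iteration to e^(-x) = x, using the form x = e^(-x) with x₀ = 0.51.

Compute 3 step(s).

Equation: e^(-x) = x
Fixed-point form: x = e^(-x)
x₀ = 0.51

x_1 = g(0.510000) = 0.600496
x_2 = g(0.600496) = 0.548540
x_3 = g(0.548540) = 0.577793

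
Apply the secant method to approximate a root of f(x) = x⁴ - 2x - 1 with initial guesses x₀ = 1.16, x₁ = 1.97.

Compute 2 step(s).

f(x) = x⁴ - 2x - 1
x₀ = 1.16, x₁ = 1.97

Secant formula: x_{n+1} = x_n - f(x_n)(x_n - x_{n-1})/(f(x_n) - f(x_{n-1}))

Iteration 1:
  f(1.160000) = -1.509361
  f(1.970000) = 10.121385
  x_2 = 1.970000 - 10.121385×(1.970000 - 1.160000)/(10.121385 - (-1.509361))
       = 1.265116
Iteration 2:
  f(1.970000) = 10.121385
  f(1.265116) = -0.968570
  x_3 = 1.265116 - (-0.968570)×(1.265116 - 1.970000)/(-0.968570 - 10.121385)
       = 1.326679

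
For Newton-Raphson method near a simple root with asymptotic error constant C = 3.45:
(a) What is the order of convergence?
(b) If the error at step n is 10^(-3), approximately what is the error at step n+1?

(a) Newton-Raphson has quadratic (order 2) convergence near simple roots.
    This means |e_{n+1}| ≈ C|e_n|².

(b) With |e_n| = 10^(-3) and C = 3.45:
    |e_{n+1}| ≈ 3.45 × (10^(-3))² = 3.45 × 10^(-6)

(a) 2 (quadratic); (b) |e_{n+1}| ≈ 3.450e-06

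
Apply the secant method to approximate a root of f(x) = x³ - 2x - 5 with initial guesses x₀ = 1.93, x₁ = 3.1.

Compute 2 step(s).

f(x) = x³ - 2x - 5
x₀ = 1.93, x₁ = 3.1

Secant formula: x_{n+1} = x_n - f(x_n)(x_n - x_{n-1})/(f(x_n) - f(x_{n-1}))

Iteration 1:
  f(1.930000) = -1.670943
  f(3.100000) = 18.591000
  x_2 = 3.100000 - 18.591000×(3.100000 - 1.930000)/(18.591000 - (-1.670943))
       = 2.026486
Iteration 2:
  f(3.100000) = 18.591000
  f(2.026486) = -0.730908
  x_3 = 2.026486 - (-0.730908)×(2.026486 - 3.100000)/(-0.730908 - 18.591000)
       = 2.067095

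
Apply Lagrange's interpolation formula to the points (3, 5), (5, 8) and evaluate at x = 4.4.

Lagrange interpolation formula:
P(x) = Σ yᵢ × Lᵢ(x)
where Lᵢ(x) = Π_{j≠i} (x - xⱼ)/(xᵢ - xⱼ)

L_0(4.4) = (4.4 - 5)/(3 - 5) = 0.300000
L_1(4.4) = (4.4 - 3)/(5 - 3) = 0.700000

P(4.4) = 5×L_0(4.4) + 8×L_1(4.4)
P(4.4) = 7.100000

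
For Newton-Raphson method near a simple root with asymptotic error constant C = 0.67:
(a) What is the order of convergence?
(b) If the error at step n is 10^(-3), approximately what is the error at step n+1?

(a) Newton-Raphson has quadratic (order 2) convergence near simple roots.
    This means |e_{n+1}| ≈ C|e_n|².

(b) With |e_n| = 10^(-3) and C = 0.67:
    |e_{n+1}| ≈ 0.67 × (10^(-3))² = 0.67 × 10^(-6)

(a) 2 (quadratic); (b) |e_{n+1}| ≈ 6.700e-07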